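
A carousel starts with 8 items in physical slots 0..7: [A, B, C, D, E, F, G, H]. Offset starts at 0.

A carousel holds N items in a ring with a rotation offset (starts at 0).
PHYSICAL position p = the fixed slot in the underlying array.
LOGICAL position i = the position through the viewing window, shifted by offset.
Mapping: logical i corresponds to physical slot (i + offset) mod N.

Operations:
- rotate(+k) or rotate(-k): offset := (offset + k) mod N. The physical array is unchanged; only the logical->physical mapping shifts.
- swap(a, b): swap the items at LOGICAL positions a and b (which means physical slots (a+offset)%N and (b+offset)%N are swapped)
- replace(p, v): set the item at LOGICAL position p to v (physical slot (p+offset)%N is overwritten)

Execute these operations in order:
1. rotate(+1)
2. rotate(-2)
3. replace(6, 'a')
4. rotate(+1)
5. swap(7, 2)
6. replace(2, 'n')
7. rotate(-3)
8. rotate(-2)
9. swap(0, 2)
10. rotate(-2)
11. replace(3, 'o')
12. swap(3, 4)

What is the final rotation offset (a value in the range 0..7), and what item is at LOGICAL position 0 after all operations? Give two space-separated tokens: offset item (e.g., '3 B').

After op 1 (rotate(+1)): offset=1, physical=[A,B,C,D,E,F,G,H], logical=[B,C,D,E,F,G,H,A]
After op 2 (rotate(-2)): offset=7, physical=[A,B,C,D,E,F,G,H], logical=[H,A,B,C,D,E,F,G]
After op 3 (replace(6, 'a')): offset=7, physical=[A,B,C,D,E,a,G,H], logical=[H,A,B,C,D,E,a,G]
After op 4 (rotate(+1)): offset=0, physical=[A,B,C,D,E,a,G,H], logical=[A,B,C,D,E,a,G,H]
After op 5 (swap(7, 2)): offset=0, physical=[A,B,H,D,E,a,G,C], logical=[A,B,H,D,E,a,G,C]
After op 6 (replace(2, 'n')): offset=0, physical=[A,B,n,D,E,a,G,C], logical=[A,B,n,D,E,a,G,C]
After op 7 (rotate(-3)): offset=5, physical=[A,B,n,D,E,a,G,C], logical=[a,G,C,A,B,n,D,E]
After op 8 (rotate(-2)): offset=3, physical=[A,B,n,D,E,a,G,C], logical=[D,E,a,G,C,A,B,n]
After op 9 (swap(0, 2)): offset=3, physical=[A,B,n,a,E,D,G,C], logical=[a,E,D,G,C,A,B,n]
After op 10 (rotate(-2)): offset=1, physical=[A,B,n,a,E,D,G,C], logical=[B,n,a,E,D,G,C,A]
After op 11 (replace(3, 'o')): offset=1, physical=[A,B,n,a,o,D,G,C], logical=[B,n,a,o,D,G,C,A]
After op 12 (swap(3, 4)): offset=1, physical=[A,B,n,a,D,o,G,C], logical=[B,n,a,D,o,G,C,A]

Answer: 1 B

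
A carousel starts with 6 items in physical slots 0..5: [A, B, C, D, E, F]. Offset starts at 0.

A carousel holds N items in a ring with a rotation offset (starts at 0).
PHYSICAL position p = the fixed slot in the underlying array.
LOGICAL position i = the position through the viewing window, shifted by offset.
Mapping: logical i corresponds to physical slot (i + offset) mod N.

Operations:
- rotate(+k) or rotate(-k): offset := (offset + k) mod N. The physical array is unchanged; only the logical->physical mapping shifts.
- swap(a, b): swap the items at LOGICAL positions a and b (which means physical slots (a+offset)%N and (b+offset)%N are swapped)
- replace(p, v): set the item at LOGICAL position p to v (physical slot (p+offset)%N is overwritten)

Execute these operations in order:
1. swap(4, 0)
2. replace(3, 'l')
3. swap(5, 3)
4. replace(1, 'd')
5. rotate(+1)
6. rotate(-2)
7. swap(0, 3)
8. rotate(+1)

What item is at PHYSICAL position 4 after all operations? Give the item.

After op 1 (swap(4, 0)): offset=0, physical=[E,B,C,D,A,F], logical=[E,B,C,D,A,F]
After op 2 (replace(3, 'l')): offset=0, physical=[E,B,C,l,A,F], logical=[E,B,C,l,A,F]
After op 3 (swap(5, 3)): offset=0, physical=[E,B,C,F,A,l], logical=[E,B,C,F,A,l]
After op 4 (replace(1, 'd')): offset=0, physical=[E,d,C,F,A,l], logical=[E,d,C,F,A,l]
After op 5 (rotate(+1)): offset=1, physical=[E,d,C,F,A,l], logical=[d,C,F,A,l,E]
After op 6 (rotate(-2)): offset=5, physical=[E,d,C,F,A,l], logical=[l,E,d,C,F,A]
After op 7 (swap(0, 3)): offset=5, physical=[E,d,l,F,A,C], logical=[C,E,d,l,F,A]
After op 8 (rotate(+1)): offset=0, physical=[E,d,l,F,A,C], logical=[E,d,l,F,A,C]

Answer: A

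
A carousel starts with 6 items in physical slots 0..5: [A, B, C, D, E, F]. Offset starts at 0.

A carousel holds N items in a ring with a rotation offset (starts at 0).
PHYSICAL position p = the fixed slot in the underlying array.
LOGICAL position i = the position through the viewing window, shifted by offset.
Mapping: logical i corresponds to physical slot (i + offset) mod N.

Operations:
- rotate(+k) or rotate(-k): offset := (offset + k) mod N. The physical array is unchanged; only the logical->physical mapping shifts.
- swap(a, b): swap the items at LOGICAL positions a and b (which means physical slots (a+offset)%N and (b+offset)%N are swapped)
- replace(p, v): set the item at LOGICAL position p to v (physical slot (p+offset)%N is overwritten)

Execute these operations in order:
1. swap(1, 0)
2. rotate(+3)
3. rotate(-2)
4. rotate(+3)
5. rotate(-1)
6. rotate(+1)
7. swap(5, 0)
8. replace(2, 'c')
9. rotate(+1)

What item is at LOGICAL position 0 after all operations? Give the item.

Answer: F

Derivation:
After op 1 (swap(1, 0)): offset=0, physical=[B,A,C,D,E,F], logical=[B,A,C,D,E,F]
After op 2 (rotate(+3)): offset=3, physical=[B,A,C,D,E,F], logical=[D,E,F,B,A,C]
After op 3 (rotate(-2)): offset=1, physical=[B,A,C,D,E,F], logical=[A,C,D,E,F,B]
After op 4 (rotate(+3)): offset=4, physical=[B,A,C,D,E,F], logical=[E,F,B,A,C,D]
After op 5 (rotate(-1)): offset=3, physical=[B,A,C,D,E,F], logical=[D,E,F,B,A,C]
After op 6 (rotate(+1)): offset=4, physical=[B,A,C,D,E,F], logical=[E,F,B,A,C,D]
After op 7 (swap(5, 0)): offset=4, physical=[B,A,C,E,D,F], logical=[D,F,B,A,C,E]
After op 8 (replace(2, 'c')): offset=4, physical=[c,A,C,E,D,F], logical=[D,F,c,A,C,E]
After op 9 (rotate(+1)): offset=5, physical=[c,A,C,E,D,F], logical=[F,c,A,C,E,D]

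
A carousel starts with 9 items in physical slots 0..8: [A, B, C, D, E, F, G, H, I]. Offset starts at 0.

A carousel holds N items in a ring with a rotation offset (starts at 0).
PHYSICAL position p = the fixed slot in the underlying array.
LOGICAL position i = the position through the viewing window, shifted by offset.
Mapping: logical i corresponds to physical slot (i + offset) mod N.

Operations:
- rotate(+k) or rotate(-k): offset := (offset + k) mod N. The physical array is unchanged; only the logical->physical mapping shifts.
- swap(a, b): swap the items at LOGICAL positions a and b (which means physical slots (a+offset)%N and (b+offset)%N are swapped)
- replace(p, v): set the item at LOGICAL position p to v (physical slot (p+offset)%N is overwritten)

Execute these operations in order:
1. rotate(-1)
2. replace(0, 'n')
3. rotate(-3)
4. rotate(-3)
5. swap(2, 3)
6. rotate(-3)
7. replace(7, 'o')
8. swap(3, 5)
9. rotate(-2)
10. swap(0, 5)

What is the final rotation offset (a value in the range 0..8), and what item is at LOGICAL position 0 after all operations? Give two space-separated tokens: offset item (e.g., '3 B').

After op 1 (rotate(-1)): offset=8, physical=[A,B,C,D,E,F,G,H,I], logical=[I,A,B,C,D,E,F,G,H]
After op 2 (replace(0, 'n')): offset=8, physical=[A,B,C,D,E,F,G,H,n], logical=[n,A,B,C,D,E,F,G,H]
After op 3 (rotate(-3)): offset=5, physical=[A,B,C,D,E,F,G,H,n], logical=[F,G,H,n,A,B,C,D,E]
After op 4 (rotate(-3)): offset=2, physical=[A,B,C,D,E,F,G,H,n], logical=[C,D,E,F,G,H,n,A,B]
After op 5 (swap(2, 3)): offset=2, physical=[A,B,C,D,F,E,G,H,n], logical=[C,D,F,E,G,H,n,A,B]
After op 6 (rotate(-3)): offset=8, physical=[A,B,C,D,F,E,G,H,n], logical=[n,A,B,C,D,F,E,G,H]
After op 7 (replace(7, 'o')): offset=8, physical=[A,B,C,D,F,E,o,H,n], logical=[n,A,B,C,D,F,E,o,H]
After op 8 (swap(3, 5)): offset=8, physical=[A,B,F,D,C,E,o,H,n], logical=[n,A,B,F,D,C,E,o,H]
After op 9 (rotate(-2)): offset=6, physical=[A,B,F,D,C,E,o,H,n], logical=[o,H,n,A,B,F,D,C,E]
After op 10 (swap(0, 5)): offset=6, physical=[A,B,o,D,C,E,F,H,n], logical=[F,H,n,A,B,o,D,C,E]

Answer: 6 F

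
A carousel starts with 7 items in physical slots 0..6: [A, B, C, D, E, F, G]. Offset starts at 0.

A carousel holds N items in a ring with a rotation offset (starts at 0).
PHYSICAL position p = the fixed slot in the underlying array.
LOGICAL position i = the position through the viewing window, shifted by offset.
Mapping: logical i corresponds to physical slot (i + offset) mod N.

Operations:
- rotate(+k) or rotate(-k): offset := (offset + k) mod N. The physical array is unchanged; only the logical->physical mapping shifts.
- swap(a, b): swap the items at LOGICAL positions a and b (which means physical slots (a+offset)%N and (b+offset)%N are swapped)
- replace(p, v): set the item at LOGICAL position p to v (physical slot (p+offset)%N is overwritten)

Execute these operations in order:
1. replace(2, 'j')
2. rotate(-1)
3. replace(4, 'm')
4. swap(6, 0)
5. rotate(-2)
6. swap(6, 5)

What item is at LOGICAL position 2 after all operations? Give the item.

After op 1 (replace(2, 'j')): offset=0, physical=[A,B,j,D,E,F,G], logical=[A,B,j,D,E,F,G]
After op 2 (rotate(-1)): offset=6, physical=[A,B,j,D,E,F,G], logical=[G,A,B,j,D,E,F]
After op 3 (replace(4, 'm')): offset=6, physical=[A,B,j,m,E,F,G], logical=[G,A,B,j,m,E,F]
After op 4 (swap(6, 0)): offset=6, physical=[A,B,j,m,E,G,F], logical=[F,A,B,j,m,E,G]
After op 5 (rotate(-2)): offset=4, physical=[A,B,j,m,E,G,F], logical=[E,G,F,A,B,j,m]
After op 6 (swap(6, 5)): offset=4, physical=[A,B,m,j,E,G,F], logical=[E,G,F,A,B,m,j]

Answer: F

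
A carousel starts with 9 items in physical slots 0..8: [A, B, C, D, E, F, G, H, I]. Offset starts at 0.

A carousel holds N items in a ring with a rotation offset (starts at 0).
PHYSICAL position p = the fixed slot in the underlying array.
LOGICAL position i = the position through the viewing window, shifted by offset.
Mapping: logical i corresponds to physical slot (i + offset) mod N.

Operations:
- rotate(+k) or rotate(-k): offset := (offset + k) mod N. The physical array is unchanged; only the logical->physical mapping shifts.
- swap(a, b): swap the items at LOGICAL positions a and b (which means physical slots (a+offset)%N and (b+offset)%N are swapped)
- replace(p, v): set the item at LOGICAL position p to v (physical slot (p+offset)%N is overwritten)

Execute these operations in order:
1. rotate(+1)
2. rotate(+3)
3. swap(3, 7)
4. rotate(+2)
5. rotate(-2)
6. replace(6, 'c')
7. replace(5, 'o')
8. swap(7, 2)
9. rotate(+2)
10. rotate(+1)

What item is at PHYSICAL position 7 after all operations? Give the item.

Answer: C

Derivation:
After op 1 (rotate(+1)): offset=1, physical=[A,B,C,D,E,F,G,H,I], logical=[B,C,D,E,F,G,H,I,A]
After op 2 (rotate(+3)): offset=4, physical=[A,B,C,D,E,F,G,H,I], logical=[E,F,G,H,I,A,B,C,D]
After op 3 (swap(3, 7)): offset=4, physical=[A,B,H,D,E,F,G,C,I], logical=[E,F,G,C,I,A,B,H,D]
After op 4 (rotate(+2)): offset=6, physical=[A,B,H,D,E,F,G,C,I], logical=[G,C,I,A,B,H,D,E,F]
After op 5 (rotate(-2)): offset=4, physical=[A,B,H,D,E,F,G,C,I], logical=[E,F,G,C,I,A,B,H,D]
After op 6 (replace(6, 'c')): offset=4, physical=[A,c,H,D,E,F,G,C,I], logical=[E,F,G,C,I,A,c,H,D]
After op 7 (replace(5, 'o')): offset=4, physical=[o,c,H,D,E,F,G,C,I], logical=[E,F,G,C,I,o,c,H,D]
After op 8 (swap(7, 2)): offset=4, physical=[o,c,G,D,E,F,H,C,I], logical=[E,F,H,C,I,o,c,G,D]
After op 9 (rotate(+2)): offset=6, physical=[o,c,G,D,E,F,H,C,I], logical=[H,C,I,o,c,G,D,E,F]
After op 10 (rotate(+1)): offset=7, physical=[o,c,G,D,E,F,H,C,I], logical=[C,I,o,c,G,D,E,F,H]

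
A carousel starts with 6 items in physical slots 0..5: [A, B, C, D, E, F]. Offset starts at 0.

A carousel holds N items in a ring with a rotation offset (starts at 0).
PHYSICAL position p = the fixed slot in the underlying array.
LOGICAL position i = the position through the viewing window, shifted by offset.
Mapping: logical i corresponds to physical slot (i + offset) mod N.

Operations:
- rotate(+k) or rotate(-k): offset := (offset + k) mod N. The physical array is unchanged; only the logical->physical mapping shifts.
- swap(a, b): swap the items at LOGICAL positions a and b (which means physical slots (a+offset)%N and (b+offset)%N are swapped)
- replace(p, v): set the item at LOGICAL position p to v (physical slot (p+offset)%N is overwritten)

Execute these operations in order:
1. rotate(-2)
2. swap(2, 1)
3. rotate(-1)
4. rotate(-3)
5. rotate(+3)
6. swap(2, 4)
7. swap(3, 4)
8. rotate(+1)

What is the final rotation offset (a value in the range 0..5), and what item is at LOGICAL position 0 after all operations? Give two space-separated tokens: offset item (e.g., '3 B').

After op 1 (rotate(-2)): offset=4, physical=[A,B,C,D,E,F], logical=[E,F,A,B,C,D]
After op 2 (swap(2, 1)): offset=4, physical=[F,B,C,D,E,A], logical=[E,A,F,B,C,D]
After op 3 (rotate(-1)): offset=3, physical=[F,B,C,D,E,A], logical=[D,E,A,F,B,C]
After op 4 (rotate(-3)): offset=0, physical=[F,B,C,D,E,A], logical=[F,B,C,D,E,A]
After op 5 (rotate(+3)): offset=3, physical=[F,B,C,D,E,A], logical=[D,E,A,F,B,C]
After op 6 (swap(2, 4)): offset=3, physical=[F,A,C,D,E,B], logical=[D,E,B,F,A,C]
After op 7 (swap(3, 4)): offset=3, physical=[A,F,C,D,E,B], logical=[D,E,B,A,F,C]
After op 8 (rotate(+1)): offset=4, physical=[A,F,C,D,E,B], logical=[E,B,A,F,C,D]

Answer: 4 E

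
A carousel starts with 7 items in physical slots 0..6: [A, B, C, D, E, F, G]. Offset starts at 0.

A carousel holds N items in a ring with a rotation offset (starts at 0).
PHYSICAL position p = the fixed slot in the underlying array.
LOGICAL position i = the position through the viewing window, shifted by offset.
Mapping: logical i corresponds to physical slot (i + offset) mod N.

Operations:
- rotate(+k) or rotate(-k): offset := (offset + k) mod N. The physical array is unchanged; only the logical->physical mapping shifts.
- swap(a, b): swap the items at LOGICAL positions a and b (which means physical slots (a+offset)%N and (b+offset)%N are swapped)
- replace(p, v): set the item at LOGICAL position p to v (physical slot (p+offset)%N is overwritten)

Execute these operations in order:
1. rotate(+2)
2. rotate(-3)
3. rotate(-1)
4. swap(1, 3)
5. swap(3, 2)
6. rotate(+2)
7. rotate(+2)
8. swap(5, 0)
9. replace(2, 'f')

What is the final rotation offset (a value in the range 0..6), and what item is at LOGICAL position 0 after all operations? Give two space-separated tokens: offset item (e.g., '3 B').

After op 1 (rotate(+2)): offset=2, physical=[A,B,C,D,E,F,G], logical=[C,D,E,F,G,A,B]
After op 2 (rotate(-3)): offset=6, physical=[A,B,C,D,E,F,G], logical=[G,A,B,C,D,E,F]
After op 3 (rotate(-1)): offset=5, physical=[A,B,C,D,E,F,G], logical=[F,G,A,B,C,D,E]
After op 4 (swap(1, 3)): offset=5, physical=[A,G,C,D,E,F,B], logical=[F,B,A,G,C,D,E]
After op 5 (swap(3, 2)): offset=5, physical=[G,A,C,D,E,F,B], logical=[F,B,G,A,C,D,E]
After op 6 (rotate(+2)): offset=0, physical=[G,A,C,D,E,F,B], logical=[G,A,C,D,E,F,B]
After op 7 (rotate(+2)): offset=2, physical=[G,A,C,D,E,F,B], logical=[C,D,E,F,B,G,A]
After op 8 (swap(5, 0)): offset=2, physical=[C,A,G,D,E,F,B], logical=[G,D,E,F,B,C,A]
After op 9 (replace(2, 'f')): offset=2, physical=[C,A,G,D,f,F,B], logical=[G,D,f,F,B,C,A]

Answer: 2 G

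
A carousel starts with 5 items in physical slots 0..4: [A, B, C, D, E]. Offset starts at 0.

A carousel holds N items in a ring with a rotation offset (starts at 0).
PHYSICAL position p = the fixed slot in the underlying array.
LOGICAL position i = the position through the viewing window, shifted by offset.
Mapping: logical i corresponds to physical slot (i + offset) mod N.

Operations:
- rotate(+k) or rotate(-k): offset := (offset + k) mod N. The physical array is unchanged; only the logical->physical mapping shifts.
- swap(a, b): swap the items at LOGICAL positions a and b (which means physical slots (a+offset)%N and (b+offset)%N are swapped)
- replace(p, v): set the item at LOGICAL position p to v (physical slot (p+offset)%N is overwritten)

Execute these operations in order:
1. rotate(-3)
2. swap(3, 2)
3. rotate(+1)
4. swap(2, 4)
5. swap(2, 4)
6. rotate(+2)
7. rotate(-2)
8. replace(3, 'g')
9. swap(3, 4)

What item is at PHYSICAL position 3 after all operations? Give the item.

Answer: D

Derivation:
After op 1 (rotate(-3)): offset=2, physical=[A,B,C,D,E], logical=[C,D,E,A,B]
After op 2 (swap(3, 2)): offset=2, physical=[E,B,C,D,A], logical=[C,D,A,E,B]
After op 3 (rotate(+1)): offset=3, physical=[E,B,C,D,A], logical=[D,A,E,B,C]
After op 4 (swap(2, 4)): offset=3, physical=[C,B,E,D,A], logical=[D,A,C,B,E]
After op 5 (swap(2, 4)): offset=3, physical=[E,B,C,D,A], logical=[D,A,E,B,C]
After op 6 (rotate(+2)): offset=0, physical=[E,B,C,D,A], logical=[E,B,C,D,A]
After op 7 (rotate(-2)): offset=3, physical=[E,B,C,D,A], logical=[D,A,E,B,C]
After op 8 (replace(3, 'g')): offset=3, physical=[E,g,C,D,A], logical=[D,A,E,g,C]
After op 9 (swap(3, 4)): offset=3, physical=[E,C,g,D,A], logical=[D,A,E,C,g]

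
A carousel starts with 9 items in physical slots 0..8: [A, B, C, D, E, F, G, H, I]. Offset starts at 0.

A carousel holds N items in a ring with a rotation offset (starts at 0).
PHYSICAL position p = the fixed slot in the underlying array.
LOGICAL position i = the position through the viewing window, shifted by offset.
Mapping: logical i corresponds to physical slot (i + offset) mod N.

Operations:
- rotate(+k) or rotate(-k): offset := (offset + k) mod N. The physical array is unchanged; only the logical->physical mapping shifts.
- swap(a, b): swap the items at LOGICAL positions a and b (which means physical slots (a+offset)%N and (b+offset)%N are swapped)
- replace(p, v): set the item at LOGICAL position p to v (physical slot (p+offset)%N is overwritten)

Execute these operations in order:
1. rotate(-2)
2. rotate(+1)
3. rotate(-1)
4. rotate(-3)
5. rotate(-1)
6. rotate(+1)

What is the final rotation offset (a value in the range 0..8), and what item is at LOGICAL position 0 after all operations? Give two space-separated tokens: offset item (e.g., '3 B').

After op 1 (rotate(-2)): offset=7, physical=[A,B,C,D,E,F,G,H,I], logical=[H,I,A,B,C,D,E,F,G]
After op 2 (rotate(+1)): offset=8, physical=[A,B,C,D,E,F,G,H,I], logical=[I,A,B,C,D,E,F,G,H]
After op 3 (rotate(-1)): offset=7, physical=[A,B,C,D,E,F,G,H,I], logical=[H,I,A,B,C,D,E,F,G]
After op 4 (rotate(-3)): offset=4, physical=[A,B,C,D,E,F,G,H,I], logical=[E,F,G,H,I,A,B,C,D]
After op 5 (rotate(-1)): offset=3, physical=[A,B,C,D,E,F,G,H,I], logical=[D,E,F,G,H,I,A,B,C]
After op 6 (rotate(+1)): offset=4, physical=[A,B,C,D,E,F,G,H,I], logical=[E,F,G,H,I,A,B,C,D]

Answer: 4 E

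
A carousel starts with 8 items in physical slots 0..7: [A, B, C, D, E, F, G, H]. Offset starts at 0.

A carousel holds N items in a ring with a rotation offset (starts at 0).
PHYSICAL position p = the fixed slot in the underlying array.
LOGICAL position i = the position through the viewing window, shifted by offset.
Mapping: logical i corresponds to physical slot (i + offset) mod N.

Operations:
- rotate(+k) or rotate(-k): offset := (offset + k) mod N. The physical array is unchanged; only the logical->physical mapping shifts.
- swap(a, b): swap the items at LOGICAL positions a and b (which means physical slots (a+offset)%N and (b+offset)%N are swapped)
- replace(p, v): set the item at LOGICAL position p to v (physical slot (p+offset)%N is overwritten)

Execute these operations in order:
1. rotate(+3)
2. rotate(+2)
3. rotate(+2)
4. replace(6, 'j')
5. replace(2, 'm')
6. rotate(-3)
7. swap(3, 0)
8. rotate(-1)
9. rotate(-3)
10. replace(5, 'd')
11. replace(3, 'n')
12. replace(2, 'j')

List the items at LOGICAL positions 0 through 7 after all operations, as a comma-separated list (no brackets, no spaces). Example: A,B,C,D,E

After op 1 (rotate(+3)): offset=3, physical=[A,B,C,D,E,F,G,H], logical=[D,E,F,G,H,A,B,C]
After op 2 (rotate(+2)): offset=5, physical=[A,B,C,D,E,F,G,H], logical=[F,G,H,A,B,C,D,E]
After op 3 (rotate(+2)): offset=7, physical=[A,B,C,D,E,F,G,H], logical=[H,A,B,C,D,E,F,G]
After op 4 (replace(6, 'j')): offset=7, physical=[A,B,C,D,E,j,G,H], logical=[H,A,B,C,D,E,j,G]
After op 5 (replace(2, 'm')): offset=7, physical=[A,m,C,D,E,j,G,H], logical=[H,A,m,C,D,E,j,G]
After op 6 (rotate(-3)): offset=4, physical=[A,m,C,D,E,j,G,H], logical=[E,j,G,H,A,m,C,D]
After op 7 (swap(3, 0)): offset=4, physical=[A,m,C,D,H,j,G,E], logical=[H,j,G,E,A,m,C,D]
After op 8 (rotate(-1)): offset=3, physical=[A,m,C,D,H,j,G,E], logical=[D,H,j,G,E,A,m,C]
After op 9 (rotate(-3)): offset=0, physical=[A,m,C,D,H,j,G,E], logical=[A,m,C,D,H,j,G,E]
After op 10 (replace(5, 'd')): offset=0, physical=[A,m,C,D,H,d,G,E], logical=[A,m,C,D,H,d,G,E]
After op 11 (replace(3, 'n')): offset=0, physical=[A,m,C,n,H,d,G,E], logical=[A,m,C,n,H,d,G,E]
After op 12 (replace(2, 'j')): offset=0, physical=[A,m,j,n,H,d,G,E], logical=[A,m,j,n,H,d,G,E]

Answer: A,m,j,n,H,d,G,E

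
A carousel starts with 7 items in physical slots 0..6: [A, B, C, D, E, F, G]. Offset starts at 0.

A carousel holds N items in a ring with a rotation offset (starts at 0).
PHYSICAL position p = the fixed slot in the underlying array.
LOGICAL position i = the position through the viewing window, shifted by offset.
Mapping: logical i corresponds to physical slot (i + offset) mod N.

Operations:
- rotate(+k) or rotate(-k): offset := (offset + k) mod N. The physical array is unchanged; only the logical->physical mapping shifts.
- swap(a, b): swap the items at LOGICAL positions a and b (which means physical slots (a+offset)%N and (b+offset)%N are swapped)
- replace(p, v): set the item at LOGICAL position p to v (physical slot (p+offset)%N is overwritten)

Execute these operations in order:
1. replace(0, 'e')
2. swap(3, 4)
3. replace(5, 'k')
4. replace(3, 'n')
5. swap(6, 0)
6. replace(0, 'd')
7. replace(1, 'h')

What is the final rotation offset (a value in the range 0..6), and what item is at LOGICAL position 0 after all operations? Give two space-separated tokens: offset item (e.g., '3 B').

After op 1 (replace(0, 'e')): offset=0, physical=[e,B,C,D,E,F,G], logical=[e,B,C,D,E,F,G]
After op 2 (swap(3, 4)): offset=0, physical=[e,B,C,E,D,F,G], logical=[e,B,C,E,D,F,G]
After op 3 (replace(5, 'k')): offset=0, physical=[e,B,C,E,D,k,G], logical=[e,B,C,E,D,k,G]
After op 4 (replace(3, 'n')): offset=0, physical=[e,B,C,n,D,k,G], logical=[e,B,C,n,D,k,G]
After op 5 (swap(6, 0)): offset=0, physical=[G,B,C,n,D,k,e], logical=[G,B,C,n,D,k,e]
After op 6 (replace(0, 'd')): offset=0, physical=[d,B,C,n,D,k,e], logical=[d,B,C,n,D,k,e]
After op 7 (replace(1, 'h')): offset=0, physical=[d,h,C,n,D,k,e], logical=[d,h,C,n,D,k,e]

Answer: 0 d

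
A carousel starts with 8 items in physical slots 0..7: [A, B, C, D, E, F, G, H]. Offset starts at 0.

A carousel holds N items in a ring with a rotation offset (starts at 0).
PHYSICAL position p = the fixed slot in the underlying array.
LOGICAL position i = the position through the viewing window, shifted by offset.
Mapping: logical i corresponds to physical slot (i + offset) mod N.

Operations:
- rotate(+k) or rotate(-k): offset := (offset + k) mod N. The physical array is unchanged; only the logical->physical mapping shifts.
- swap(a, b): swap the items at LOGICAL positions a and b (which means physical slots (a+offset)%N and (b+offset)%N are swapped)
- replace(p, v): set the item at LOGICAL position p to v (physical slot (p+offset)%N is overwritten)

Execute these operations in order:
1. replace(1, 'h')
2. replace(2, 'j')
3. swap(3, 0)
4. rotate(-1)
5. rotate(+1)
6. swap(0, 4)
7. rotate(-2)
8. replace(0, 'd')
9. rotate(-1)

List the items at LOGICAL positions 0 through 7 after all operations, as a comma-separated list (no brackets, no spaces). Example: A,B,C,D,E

Answer: F,d,H,E,h,j,A,D

Derivation:
After op 1 (replace(1, 'h')): offset=0, physical=[A,h,C,D,E,F,G,H], logical=[A,h,C,D,E,F,G,H]
After op 2 (replace(2, 'j')): offset=0, physical=[A,h,j,D,E,F,G,H], logical=[A,h,j,D,E,F,G,H]
After op 3 (swap(3, 0)): offset=0, physical=[D,h,j,A,E,F,G,H], logical=[D,h,j,A,E,F,G,H]
After op 4 (rotate(-1)): offset=7, physical=[D,h,j,A,E,F,G,H], logical=[H,D,h,j,A,E,F,G]
After op 5 (rotate(+1)): offset=0, physical=[D,h,j,A,E,F,G,H], logical=[D,h,j,A,E,F,G,H]
After op 6 (swap(0, 4)): offset=0, physical=[E,h,j,A,D,F,G,H], logical=[E,h,j,A,D,F,G,H]
After op 7 (rotate(-2)): offset=6, physical=[E,h,j,A,D,F,G,H], logical=[G,H,E,h,j,A,D,F]
After op 8 (replace(0, 'd')): offset=6, physical=[E,h,j,A,D,F,d,H], logical=[d,H,E,h,j,A,D,F]
After op 9 (rotate(-1)): offset=5, physical=[E,h,j,A,D,F,d,H], logical=[F,d,H,E,h,j,A,D]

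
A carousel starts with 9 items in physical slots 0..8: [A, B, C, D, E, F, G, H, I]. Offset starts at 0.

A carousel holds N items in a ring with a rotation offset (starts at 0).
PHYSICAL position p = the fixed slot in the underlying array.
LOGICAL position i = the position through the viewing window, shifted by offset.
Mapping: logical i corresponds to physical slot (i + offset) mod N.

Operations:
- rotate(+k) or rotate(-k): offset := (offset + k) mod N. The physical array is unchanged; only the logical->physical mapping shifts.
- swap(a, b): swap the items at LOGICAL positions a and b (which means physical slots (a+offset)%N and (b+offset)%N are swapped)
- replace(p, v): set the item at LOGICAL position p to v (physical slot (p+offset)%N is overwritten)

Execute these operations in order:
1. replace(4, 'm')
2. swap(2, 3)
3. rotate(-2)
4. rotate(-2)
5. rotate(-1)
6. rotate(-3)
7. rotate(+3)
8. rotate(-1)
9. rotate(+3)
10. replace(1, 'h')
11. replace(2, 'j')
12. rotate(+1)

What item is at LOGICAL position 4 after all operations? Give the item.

Answer: D

Derivation:
After op 1 (replace(4, 'm')): offset=0, physical=[A,B,C,D,m,F,G,H,I], logical=[A,B,C,D,m,F,G,H,I]
After op 2 (swap(2, 3)): offset=0, physical=[A,B,D,C,m,F,G,H,I], logical=[A,B,D,C,m,F,G,H,I]
After op 3 (rotate(-2)): offset=7, physical=[A,B,D,C,m,F,G,H,I], logical=[H,I,A,B,D,C,m,F,G]
After op 4 (rotate(-2)): offset=5, physical=[A,B,D,C,m,F,G,H,I], logical=[F,G,H,I,A,B,D,C,m]
After op 5 (rotate(-1)): offset=4, physical=[A,B,D,C,m,F,G,H,I], logical=[m,F,G,H,I,A,B,D,C]
After op 6 (rotate(-3)): offset=1, physical=[A,B,D,C,m,F,G,H,I], logical=[B,D,C,m,F,G,H,I,A]
After op 7 (rotate(+3)): offset=4, physical=[A,B,D,C,m,F,G,H,I], logical=[m,F,G,H,I,A,B,D,C]
After op 8 (rotate(-1)): offset=3, physical=[A,B,D,C,m,F,G,H,I], logical=[C,m,F,G,H,I,A,B,D]
After op 9 (rotate(+3)): offset=6, physical=[A,B,D,C,m,F,G,H,I], logical=[G,H,I,A,B,D,C,m,F]
After op 10 (replace(1, 'h')): offset=6, physical=[A,B,D,C,m,F,G,h,I], logical=[G,h,I,A,B,D,C,m,F]
After op 11 (replace(2, 'j')): offset=6, physical=[A,B,D,C,m,F,G,h,j], logical=[G,h,j,A,B,D,C,m,F]
After op 12 (rotate(+1)): offset=7, physical=[A,B,D,C,m,F,G,h,j], logical=[h,j,A,B,D,C,m,F,G]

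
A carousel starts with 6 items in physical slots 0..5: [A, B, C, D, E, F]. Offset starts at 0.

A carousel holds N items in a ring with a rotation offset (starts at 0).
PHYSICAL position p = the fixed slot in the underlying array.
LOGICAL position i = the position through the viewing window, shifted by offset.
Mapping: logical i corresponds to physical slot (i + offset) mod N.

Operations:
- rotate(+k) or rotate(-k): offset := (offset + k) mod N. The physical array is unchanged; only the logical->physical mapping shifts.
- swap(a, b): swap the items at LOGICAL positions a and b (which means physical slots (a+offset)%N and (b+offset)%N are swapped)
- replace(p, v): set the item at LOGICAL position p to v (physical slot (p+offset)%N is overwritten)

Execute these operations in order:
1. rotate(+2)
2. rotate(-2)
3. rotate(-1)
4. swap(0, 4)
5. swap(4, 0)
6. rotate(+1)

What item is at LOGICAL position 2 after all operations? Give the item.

Answer: C

Derivation:
After op 1 (rotate(+2)): offset=2, physical=[A,B,C,D,E,F], logical=[C,D,E,F,A,B]
After op 2 (rotate(-2)): offset=0, physical=[A,B,C,D,E,F], logical=[A,B,C,D,E,F]
After op 3 (rotate(-1)): offset=5, physical=[A,B,C,D,E,F], logical=[F,A,B,C,D,E]
After op 4 (swap(0, 4)): offset=5, physical=[A,B,C,F,E,D], logical=[D,A,B,C,F,E]
After op 5 (swap(4, 0)): offset=5, physical=[A,B,C,D,E,F], logical=[F,A,B,C,D,E]
After op 6 (rotate(+1)): offset=0, physical=[A,B,C,D,E,F], logical=[A,B,C,D,E,F]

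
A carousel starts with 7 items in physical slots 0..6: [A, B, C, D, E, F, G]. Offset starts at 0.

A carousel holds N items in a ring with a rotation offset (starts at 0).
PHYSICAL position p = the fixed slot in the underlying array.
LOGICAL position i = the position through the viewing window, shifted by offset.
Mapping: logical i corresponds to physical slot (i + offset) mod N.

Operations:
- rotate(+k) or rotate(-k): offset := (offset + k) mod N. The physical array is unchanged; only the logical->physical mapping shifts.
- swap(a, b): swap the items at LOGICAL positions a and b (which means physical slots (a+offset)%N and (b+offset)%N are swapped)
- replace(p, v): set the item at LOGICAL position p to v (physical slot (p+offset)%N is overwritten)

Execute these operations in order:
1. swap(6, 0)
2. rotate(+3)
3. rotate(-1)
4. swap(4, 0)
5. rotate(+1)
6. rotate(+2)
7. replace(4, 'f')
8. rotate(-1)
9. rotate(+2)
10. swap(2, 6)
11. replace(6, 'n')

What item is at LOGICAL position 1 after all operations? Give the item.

Answer: G

Derivation:
After op 1 (swap(6, 0)): offset=0, physical=[G,B,C,D,E,F,A], logical=[G,B,C,D,E,F,A]
After op 2 (rotate(+3)): offset=3, physical=[G,B,C,D,E,F,A], logical=[D,E,F,A,G,B,C]
After op 3 (rotate(-1)): offset=2, physical=[G,B,C,D,E,F,A], logical=[C,D,E,F,A,G,B]
After op 4 (swap(4, 0)): offset=2, physical=[G,B,A,D,E,F,C], logical=[A,D,E,F,C,G,B]
After op 5 (rotate(+1)): offset=3, physical=[G,B,A,D,E,F,C], logical=[D,E,F,C,G,B,A]
After op 6 (rotate(+2)): offset=5, physical=[G,B,A,D,E,F,C], logical=[F,C,G,B,A,D,E]
After op 7 (replace(4, 'f')): offset=5, physical=[G,B,f,D,E,F,C], logical=[F,C,G,B,f,D,E]
After op 8 (rotate(-1)): offset=4, physical=[G,B,f,D,E,F,C], logical=[E,F,C,G,B,f,D]
After op 9 (rotate(+2)): offset=6, physical=[G,B,f,D,E,F,C], logical=[C,G,B,f,D,E,F]
After op 10 (swap(2, 6)): offset=6, physical=[G,F,f,D,E,B,C], logical=[C,G,F,f,D,E,B]
After op 11 (replace(6, 'n')): offset=6, physical=[G,F,f,D,E,n,C], logical=[C,G,F,f,D,E,n]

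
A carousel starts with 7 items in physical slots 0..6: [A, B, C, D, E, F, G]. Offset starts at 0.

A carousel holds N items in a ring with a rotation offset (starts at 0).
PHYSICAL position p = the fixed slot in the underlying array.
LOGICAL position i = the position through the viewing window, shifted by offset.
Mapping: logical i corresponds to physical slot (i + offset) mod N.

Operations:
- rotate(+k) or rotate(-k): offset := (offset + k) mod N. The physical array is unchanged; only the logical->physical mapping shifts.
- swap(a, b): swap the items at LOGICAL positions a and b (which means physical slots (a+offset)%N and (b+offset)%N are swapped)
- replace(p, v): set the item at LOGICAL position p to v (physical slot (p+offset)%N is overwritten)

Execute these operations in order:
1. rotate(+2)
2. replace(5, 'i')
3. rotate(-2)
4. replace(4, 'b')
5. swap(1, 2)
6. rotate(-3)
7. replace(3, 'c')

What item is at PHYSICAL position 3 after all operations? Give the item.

Answer: D

Derivation:
After op 1 (rotate(+2)): offset=2, physical=[A,B,C,D,E,F,G], logical=[C,D,E,F,G,A,B]
After op 2 (replace(5, 'i')): offset=2, physical=[i,B,C,D,E,F,G], logical=[C,D,E,F,G,i,B]
After op 3 (rotate(-2)): offset=0, physical=[i,B,C,D,E,F,G], logical=[i,B,C,D,E,F,G]
After op 4 (replace(4, 'b')): offset=0, physical=[i,B,C,D,b,F,G], logical=[i,B,C,D,b,F,G]
After op 5 (swap(1, 2)): offset=0, physical=[i,C,B,D,b,F,G], logical=[i,C,B,D,b,F,G]
After op 6 (rotate(-3)): offset=4, physical=[i,C,B,D,b,F,G], logical=[b,F,G,i,C,B,D]
After op 7 (replace(3, 'c')): offset=4, physical=[c,C,B,D,b,F,G], logical=[b,F,G,c,C,B,D]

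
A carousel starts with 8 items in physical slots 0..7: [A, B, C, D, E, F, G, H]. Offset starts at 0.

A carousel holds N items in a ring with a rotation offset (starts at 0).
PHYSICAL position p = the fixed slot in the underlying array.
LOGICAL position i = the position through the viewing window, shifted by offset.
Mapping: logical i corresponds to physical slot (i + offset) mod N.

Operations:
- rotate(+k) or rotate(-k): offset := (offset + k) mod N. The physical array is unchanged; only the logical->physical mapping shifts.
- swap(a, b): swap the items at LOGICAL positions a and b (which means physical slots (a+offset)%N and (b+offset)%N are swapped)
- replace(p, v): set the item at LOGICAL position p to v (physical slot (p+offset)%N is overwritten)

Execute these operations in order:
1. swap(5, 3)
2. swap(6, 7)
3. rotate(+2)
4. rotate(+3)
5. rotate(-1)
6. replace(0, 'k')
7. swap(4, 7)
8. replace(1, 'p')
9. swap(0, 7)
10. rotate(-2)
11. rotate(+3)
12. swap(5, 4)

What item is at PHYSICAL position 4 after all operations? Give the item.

After op 1 (swap(5, 3)): offset=0, physical=[A,B,C,F,E,D,G,H], logical=[A,B,C,F,E,D,G,H]
After op 2 (swap(6, 7)): offset=0, physical=[A,B,C,F,E,D,H,G], logical=[A,B,C,F,E,D,H,G]
After op 3 (rotate(+2)): offset=2, physical=[A,B,C,F,E,D,H,G], logical=[C,F,E,D,H,G,A,B]
After op 4 (rotate(+3)): offset=5, physical=[A,B,C,F,E,D,H,G], logical=[D,H,G,A,B,C,F,E]
After op 5 (rotate(-1)): offset=4, physical=[A,B,C,F,E,D,H,G], logical=[E,D,H,G,A,B,C,F]
After op 6 (replace(0, 'k')): offset=4, physical=[A,B,C,F,k,D,H,G], logical=[k,D,H,G,A,B,C,F]
After op 7 (swap(4, 7)): offset=4, physical=[F,B,C,A,k,D,H,G], logical=[k,D,H,G,F,B,C,A]
After op 8 (replace(1, 'p')): offset=4, physical=[F,B,C,A,k,p,H,G], logical=[k,p,H,G,F,B,C,A]
After op 9 (swap(0, 7)): offset=4, physical=[F,B,C,k,A,p,H,G], logical=[A,p,H,G,F,B,C,k]
After op 10 (rotate(-2)): offset=2, physical=[F,B,C,k,A,p,H,G], logical=[C,k,A,p,H,G,F,B]
After op 11 (rotate(+3)): offset=5, physical=[F,B,C,k,A,p,H,G], logical=[p,H,G,F,B,C,k,A]
After op 12 (swap(5, 4)): offset=5, physical=[F,C,B,k,A,p,H,G], logical=[p,H,G,F,C,B,k,A]

Answer: A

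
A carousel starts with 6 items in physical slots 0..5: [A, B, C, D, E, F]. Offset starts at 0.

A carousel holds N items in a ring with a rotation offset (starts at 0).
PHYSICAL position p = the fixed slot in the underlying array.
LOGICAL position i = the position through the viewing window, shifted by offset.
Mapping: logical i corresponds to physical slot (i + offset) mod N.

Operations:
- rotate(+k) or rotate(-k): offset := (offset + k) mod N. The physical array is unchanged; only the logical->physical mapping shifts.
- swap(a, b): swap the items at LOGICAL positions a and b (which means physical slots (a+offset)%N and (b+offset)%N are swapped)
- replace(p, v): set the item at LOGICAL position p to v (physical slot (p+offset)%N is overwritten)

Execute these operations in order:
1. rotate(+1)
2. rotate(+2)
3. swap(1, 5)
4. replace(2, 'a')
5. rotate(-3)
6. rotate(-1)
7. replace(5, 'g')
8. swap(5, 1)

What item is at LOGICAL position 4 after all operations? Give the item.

Answer: D

Derivation:
After op 1 (rotate(+1)): offset=1, physical=[A,B,C,D,E,F], logical=[B,C,D,E,F,A]
After op 2 (rotate(+2)): offset=3, physical=[A,B,C,D,E,F], logical=[D,E,F,A,B,C]
After op 3 (swap(1, 5)): offset=3, physical=[A,B,E,D,C,F], logical=[D,C,F,A,B,E]
After op 4 (replace(2, 'a')): offset=3, physical=[A,B,E,D,C,a], logical=[D,C,a,A,B,E]
After op 5 (rotate(-3)): offset=0, physical=[A,B,E,D,C,a], logical=[A,B,E,D,C,a]
After op 6 (rotate(-1)): offset=5, physical=[A,B,E,D,C,a], logical=[a,A,B,E,D,C]
After op 7 (replace(5, 'g')): offset=5, physical=[A,B,E,D,g,a], logical=[a,A,B,E,D,g]
After op 8 (swap(5, 1)): offset=5, physical=[g,B,E,D,A,a], logical=[a,g,B,E,D,A]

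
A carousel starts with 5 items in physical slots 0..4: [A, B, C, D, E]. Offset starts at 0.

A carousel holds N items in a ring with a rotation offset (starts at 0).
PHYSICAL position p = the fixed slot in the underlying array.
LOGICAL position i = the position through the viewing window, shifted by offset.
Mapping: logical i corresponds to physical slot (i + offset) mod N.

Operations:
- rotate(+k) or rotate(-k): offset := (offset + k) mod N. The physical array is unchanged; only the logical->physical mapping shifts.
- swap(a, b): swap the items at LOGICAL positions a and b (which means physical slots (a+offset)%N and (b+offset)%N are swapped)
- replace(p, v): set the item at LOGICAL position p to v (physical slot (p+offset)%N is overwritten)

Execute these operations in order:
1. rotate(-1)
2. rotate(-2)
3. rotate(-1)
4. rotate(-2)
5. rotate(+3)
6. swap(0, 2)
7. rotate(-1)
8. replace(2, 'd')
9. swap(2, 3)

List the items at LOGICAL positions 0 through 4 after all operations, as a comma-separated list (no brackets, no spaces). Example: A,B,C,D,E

Answer: B,E,C,d,A

Derivation:
After op 1 (rotate(-1)): offset=4, physical=[A,B,C,D,E], logical=[E,A,B,C,D]
After op 2 (rotate(-2)): offset=2, physical=[A,B,C,D,E], logical=[C,D,E,A,B]
After op 3 (rotate(-1)): offset=1, physical=[A,B,C,D,E], logical=[B,C,D,E,A]
After op 4 (rotate(-2)): offset=4, physical=[A,B,C,D,E], logical=[E,A,B,C,D]
After op 5 (rotate(+3)): offset=2, physical=[A,B,C,D,E], logical=[C,D,E,A,B]
After op 6 (swap(0, 2)): offset=2, physical=[A,B,E,D,C], logical=[E,D,C,A,B]
After op 7 (rotate(-1)): offset=1, physical=[A,B,E,D,C], logical=[B,E,D,C,A]
After op 8 (replace(2, 'd')): offset=1, physical=[A,B,E,d,C], logical=[B,E,d,C,A]
After op 9 (swap(2, 3)): offset=1, physical=[A,B,E,C,d], logical=[B,E,C,d,A]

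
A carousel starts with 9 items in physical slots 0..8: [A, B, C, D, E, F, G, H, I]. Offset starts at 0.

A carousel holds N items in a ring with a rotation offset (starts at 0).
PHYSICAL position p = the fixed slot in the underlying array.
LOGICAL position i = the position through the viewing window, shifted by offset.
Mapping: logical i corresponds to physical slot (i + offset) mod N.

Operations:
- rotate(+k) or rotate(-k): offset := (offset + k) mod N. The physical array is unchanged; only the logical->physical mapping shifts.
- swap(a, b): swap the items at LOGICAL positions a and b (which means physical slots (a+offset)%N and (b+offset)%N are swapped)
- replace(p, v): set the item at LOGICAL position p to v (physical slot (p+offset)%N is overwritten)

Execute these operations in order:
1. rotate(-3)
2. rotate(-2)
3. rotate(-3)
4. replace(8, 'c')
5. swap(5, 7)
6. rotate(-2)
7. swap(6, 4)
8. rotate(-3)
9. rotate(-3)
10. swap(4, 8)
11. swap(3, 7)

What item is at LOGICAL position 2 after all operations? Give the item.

Answer: E

Derivation:
After op 1 (rotate(-3)): offset=6, physical=[A,B,C,D,E,F,G,H,I], logical=[G,H,I,A,B,C,D,E,F]
After op 2 (rotate(-2)): offset=4, physical=[A,B,C,D,E,F,G,H,I], logical=[E,F,G,H,I,A,B,C,D]
After op 3 (rotate(-3)): offset=1, physical=[A,B,C,D,E,F,G,H,I], logical=[B,C,D,E,F,G,H,I,A]
After op 4 (replace(8, 'c')): offset=1, physical=[c,B,C,D,E,F,G,H,I], logical=[B,C,D,E,F,G,H,I,c]
After op 5 (swap(5, 7)): offset=1, physical=[c,B,C,D,E,F,I,H,G], logical=[B,C,D,E,F,I,H,G,c]
After op 6 (rotate(-2)): offset=8, physical=[c,B,C,D,E,F,I,H,G], logical=[G,c,B,C,D,E,F,I,H]
After op 7 (swap(6, 4)): offset=8, physical=[c,B,C,F,E,D,I,H,G], logical=[G,c,B,C,F,E,D,I,H]
After op 8 (rotate(-3)): offset=5, physical=[c,B,C,F,E,D,I,H,G], logical=[D,I,H,G,c,B,C,F,E]
After op 9 (rotate(-3)): offset=2, physical=[c,B,C,F,E,D,I,H,G], logical=[C,F,E,D,I,H,G,c,B]
After op 10 (swap(4, 8)): offset=2, physical=[c,I,C,F,E,D,B,H,G], logical=[C,F,E,D,B,H,G,c,I]
After op 11 (swap(3, 7)): offset=2, physical=[D,I,C,F,E,c,B,H,G], logical=[C,F,E,c,B,H,G,D,I]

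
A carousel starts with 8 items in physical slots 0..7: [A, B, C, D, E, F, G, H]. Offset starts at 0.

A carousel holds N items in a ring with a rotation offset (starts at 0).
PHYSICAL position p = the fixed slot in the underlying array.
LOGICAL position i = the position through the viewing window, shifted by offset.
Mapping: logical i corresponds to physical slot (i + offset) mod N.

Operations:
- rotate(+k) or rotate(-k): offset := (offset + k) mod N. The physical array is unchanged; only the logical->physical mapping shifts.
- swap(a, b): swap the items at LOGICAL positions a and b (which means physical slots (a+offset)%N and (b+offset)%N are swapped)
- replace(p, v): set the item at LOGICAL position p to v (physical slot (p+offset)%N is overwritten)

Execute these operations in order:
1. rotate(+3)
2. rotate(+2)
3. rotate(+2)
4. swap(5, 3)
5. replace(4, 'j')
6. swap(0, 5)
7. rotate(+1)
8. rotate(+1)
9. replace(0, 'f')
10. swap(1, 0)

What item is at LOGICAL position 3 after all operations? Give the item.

Answer: H

Derivation:
After op 1 (rotate(+3)): offset=3, physical=[A,B,C,D,E,F,G,H], logical=[D,E,F,G,H,A,B,C]
After op 2 (rotate(+2)): offset=5, physical=[A,B,C,D,E,F,G,H], logical=[F,G,H,A,B,C,D,E]
After op 3 (rotate(+2)): offset=7, physical=[A,B,C,D,E,F,G,H], logical=[H,A,B,C,D,E,F,G]
After op 4 (swap(5, 3)): offset=7, physical=[A,B,E,D,C,F,G,H], logical=[H,A,B,E,D,C,F,G]
After op 5 (replace(4, 'j')): offset=7, physical=[A,B,E,j,C,F,G,H], logical=[H,A,B,E,j,C,F,G]
After op 6 (swap(0, 5)): offset=7, physical=[A,B,E,j,H,F,G,C], logical=[C,A,B,E,j,H,F,G]
After op 7 (rotate(+1)): offset=0, physical=[A,B,E,j,H,F,G,C], logical=[A,B,E,j,H,F,G,C]
After op 8 (rotate(+1)): offset=1, physical=[A,B,E,j,H,F,G,C], logical=[B,E,j,H,F,G,C,A]
After op 9 (replace(0, 'f')): offset=1, physical=[A,f,E,j,H,F,G,C], logical=[f,E,j,H,F,G,C,A]
After op 10 (swap(1, 0)): offset=1, physical=[A,E,f,j,H,F,G,C], logical=[E,f,j,H,F,G,C,A]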